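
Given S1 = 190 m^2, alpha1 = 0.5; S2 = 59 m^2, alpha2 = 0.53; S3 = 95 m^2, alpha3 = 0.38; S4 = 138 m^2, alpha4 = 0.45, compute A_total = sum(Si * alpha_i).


190 * 0.5 = 95
59 * 0.53 = 31.27
95 * 0.38 = 36.1
138 * 0.45 = 62.1
A_total = 95 + 31.27 + 36.1 + 62.1 = 224.47 m^2


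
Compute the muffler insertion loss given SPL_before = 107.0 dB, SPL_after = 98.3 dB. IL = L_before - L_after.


Insertion loss = SPL without muffler - SPL with muffler
IL = 107.0 - 98.3 = 8.7 dB


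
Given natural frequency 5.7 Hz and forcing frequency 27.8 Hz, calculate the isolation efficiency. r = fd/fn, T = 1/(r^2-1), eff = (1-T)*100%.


r = 27.8 / 5.7 = 4.87719
r^2 - 1 = 4.87719^2 - 1 = 22.787
T = 1/22.787 = 0.0438847
Efficiency = (1 - 0.0438847)*100 = 95.612 %


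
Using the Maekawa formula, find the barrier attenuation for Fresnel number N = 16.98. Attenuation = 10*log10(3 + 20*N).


3 + 20*N = 3 + 20*16.98 = 342.6
Att = 10*log10(342.6) = 25.348 dB


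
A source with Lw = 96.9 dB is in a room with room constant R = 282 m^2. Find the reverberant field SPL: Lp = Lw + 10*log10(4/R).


4/R = 4/282 = 0.0141844
Lp = 96.9 + 10*log10(0.0141844) = 78.418 dB


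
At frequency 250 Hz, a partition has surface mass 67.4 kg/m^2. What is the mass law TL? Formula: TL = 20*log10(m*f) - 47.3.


m * f = 67.4 * 250 = 16850
20*log10(16850) = 84.532 dB
TL = 84.532 - 47.3 = 37.232 dB


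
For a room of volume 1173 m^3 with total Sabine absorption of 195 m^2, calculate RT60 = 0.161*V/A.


RT60 = 0.161 * 1173 / 195 = 0.96848 s


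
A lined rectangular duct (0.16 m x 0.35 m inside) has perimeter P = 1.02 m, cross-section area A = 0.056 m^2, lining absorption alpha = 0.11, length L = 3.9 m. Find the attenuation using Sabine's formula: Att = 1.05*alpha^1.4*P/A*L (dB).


alpha^1.4 = 0.11^1.4 = 0.0454935
Attenuation rate = 1.05 * alpha^1.4 * P / A
= 1.05 * 0.0454935 * 1.02 / 0.056 = 0.870063 dB/m
Total Att = 0.870063 * 3.9 = 3.3932 dB


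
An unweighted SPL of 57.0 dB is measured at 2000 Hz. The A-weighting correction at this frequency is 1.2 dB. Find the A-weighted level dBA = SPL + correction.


A-weighting table: 2000 Hz -> 1.2 dB correction
SPL_A = SPL + correction = 57.0 + (1.2) = 58.2 dBA


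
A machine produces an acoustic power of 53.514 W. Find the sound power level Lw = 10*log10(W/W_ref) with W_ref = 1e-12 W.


W / W_ref = 53.514 / 1e-12 = 5.3514e+13
Lw = 10 * log10(5.3514e+13) = 137.28 dB


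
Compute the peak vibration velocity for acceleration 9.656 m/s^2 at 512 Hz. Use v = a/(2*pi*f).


omega = 2*pi*f = 2*pi*512 = 3216.99 rad/s
v = a / omega = 9.656 / 3216.99 = 0.0030016 m/s


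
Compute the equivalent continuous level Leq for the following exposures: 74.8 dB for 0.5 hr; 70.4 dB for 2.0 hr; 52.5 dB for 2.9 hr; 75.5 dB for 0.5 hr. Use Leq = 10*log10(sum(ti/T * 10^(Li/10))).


T_total = 0.5 + 2.0 + 2.9 + 0.5 = 5.9 hr
(0.5/5.9) * 10^(74.8/10) = 2.55928e+06
(2.0/5.9) * 10^(70.4/10) = 3.71688e+06
(2.9/5.9) * 10^(52.5/10) = 87407
(0.5/5.9) * 10^(75.5/10) = 3.00689e+06
Sum = 2.55928e+06 + 3.71688e+06 + 87407 + 3.00689e+06 = 9.37046e+06
Leq = 10*log10(9.37046e+06) = 69.718 dB


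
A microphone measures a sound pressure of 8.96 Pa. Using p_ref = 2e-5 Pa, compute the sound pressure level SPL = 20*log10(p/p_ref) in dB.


p / p_ref = 8.96 / 2e-5 = 448000
SPL = 20 * log10(448000) = 113.03 dB


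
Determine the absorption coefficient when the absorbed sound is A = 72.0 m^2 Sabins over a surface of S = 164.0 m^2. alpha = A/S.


Absorption coefficient = absorbed power / incident power
alpha = A / S = 72.0 / 164.0 = 0.43902


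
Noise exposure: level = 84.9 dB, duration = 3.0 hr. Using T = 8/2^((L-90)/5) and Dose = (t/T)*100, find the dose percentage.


T_allowed = 8 / 2^((84.9 - 90)/5) = 16.2234 hr
Dose = 3.0 / 16.2234 * 100 = 18.492 %


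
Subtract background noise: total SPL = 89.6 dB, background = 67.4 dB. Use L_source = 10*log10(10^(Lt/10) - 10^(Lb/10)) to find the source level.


10^(89.6/10) = 9.12011e+08
10^(67.4/10) = 5.49541e+06
Difference = 9.12011e+08 - 5.49541e+06 = 9.06516e+08
L_source = 10*log10(9.06516e+08) = 89.574 dB


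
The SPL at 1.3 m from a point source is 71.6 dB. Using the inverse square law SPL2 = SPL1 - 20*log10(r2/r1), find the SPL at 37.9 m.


r2/r1 = 37.9/1.3 = 29.1538
Correction = 20*log10(29.1538) = 29.2939 dB
SPL2 = 71.6 - 29.2939 = 42.306 dB


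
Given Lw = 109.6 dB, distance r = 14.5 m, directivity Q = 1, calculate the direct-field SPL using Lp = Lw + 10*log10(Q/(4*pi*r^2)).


4*pi*r^2 = 4*pi*14.5^2 = 2642.08 m^2
Q / (4*pi*r^2) = 1 / 2642.08 = 0.00037849
Lp = 109.6 + 10*log10(0.00037849) = 75.381 dB


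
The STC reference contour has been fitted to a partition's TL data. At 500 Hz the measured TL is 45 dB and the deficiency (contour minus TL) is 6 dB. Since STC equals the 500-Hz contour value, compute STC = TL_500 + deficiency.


By ASTM E413, STC = value of the fitted reference contour at 500 Hz.
Contour value at 500 Hz = TL_500 + deficiency = 45 + 6 = 51
STC = 51


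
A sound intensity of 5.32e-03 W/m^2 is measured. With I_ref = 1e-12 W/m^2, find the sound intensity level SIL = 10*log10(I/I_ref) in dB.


I / I_ref = 5.32e-03 / 1e-12 = 5.32e+09
SIL = 10 * log10(5.32e+09) = 97.259 dB


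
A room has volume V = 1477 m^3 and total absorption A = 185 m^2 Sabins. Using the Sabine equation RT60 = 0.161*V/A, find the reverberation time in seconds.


RT60 = 0.161 * 1477 / 185 = 1.2854 s


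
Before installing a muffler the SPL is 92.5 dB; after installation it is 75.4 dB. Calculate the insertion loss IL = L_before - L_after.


Insertion loss = SPL without muffler - SPL with muffler
IL = 92.5 - 75.4 = 17.1 dB


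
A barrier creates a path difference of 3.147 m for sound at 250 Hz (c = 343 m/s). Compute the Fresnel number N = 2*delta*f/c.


N = 2*delta*f/c = 2*delta/lambda, where lambda = c/f
lambda = 343 / 250 = 1.372 m
N = 2 * 3.147 / 1.372 = 4.5875


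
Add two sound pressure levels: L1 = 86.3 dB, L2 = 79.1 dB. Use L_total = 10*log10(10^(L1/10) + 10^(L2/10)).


10^(86.3/10) = 4.2658e+08
10^(79.1/10) = 8.12831e+07
Sum = 4.2658e+08 + 8.12831e+07 = 5.07863e+08
L_total = 10*log10(5.07863e+08) = 87.057 dB


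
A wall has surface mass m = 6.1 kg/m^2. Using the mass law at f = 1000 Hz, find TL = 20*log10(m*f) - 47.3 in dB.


m * f = 6.1 * 1000 = 6100
20*log10(6100) = 75.7066 dB
TL = 75.7066 - 47.3 = 28.407 dB


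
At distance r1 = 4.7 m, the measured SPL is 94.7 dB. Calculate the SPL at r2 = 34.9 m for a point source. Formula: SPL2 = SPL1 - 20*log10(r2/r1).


r2/r1 = 34.9/4.7 = 7.42553
Correction = 20*log10(7.42553) = 17.4145 dB
SPL2 = 94.7 - 17.4145 = 77.285 dB


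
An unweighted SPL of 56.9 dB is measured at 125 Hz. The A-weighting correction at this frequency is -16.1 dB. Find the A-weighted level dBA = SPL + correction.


A-weighting table: 125 Hz -> -16.1 dB correction
SPL_A = SPL + correction = 56.9 + (-16.1) = 40.8 dBA


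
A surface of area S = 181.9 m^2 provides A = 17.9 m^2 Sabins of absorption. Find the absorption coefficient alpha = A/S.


Absorption coefficient = absorbed power / incident power
alpha = A / S = 17.9 / 181.9 = 0.098406


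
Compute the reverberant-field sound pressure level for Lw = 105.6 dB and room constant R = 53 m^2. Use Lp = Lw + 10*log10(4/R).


4/R = 4/53 = 0.0754717
Lp = 105.6 + 10*log10(0.0754717) = 94.378 dB


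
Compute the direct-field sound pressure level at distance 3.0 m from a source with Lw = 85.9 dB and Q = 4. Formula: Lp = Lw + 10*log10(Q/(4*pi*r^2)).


4*pi*r^2 = 4*pi*3.0^2 = 113.097 m^2
Q / (4*pi*r^2) = 4 / 113.097 = 0.0353679
Lp = 85.9 + 10*log10(0.0353679) = 71.386 dB


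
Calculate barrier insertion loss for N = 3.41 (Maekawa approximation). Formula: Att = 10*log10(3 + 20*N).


3 + 20*N = 3 + 20*3.41 = 71.2
Att = 10*log10(71.2) = 18.525 dB


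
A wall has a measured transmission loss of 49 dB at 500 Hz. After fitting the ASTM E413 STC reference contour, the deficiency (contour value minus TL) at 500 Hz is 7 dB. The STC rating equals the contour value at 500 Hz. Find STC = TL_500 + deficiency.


By ASTM E413, STC = value of the fitted reference contour at 500 Hz.
Contour value at 500 Hz = TL_500 + deficiency = 49 + 7 = 56
STC = 56


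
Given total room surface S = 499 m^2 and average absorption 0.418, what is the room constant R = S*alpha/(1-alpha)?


R = 499 * 0.418 / (1 - 0.418) = 358.39 m^2


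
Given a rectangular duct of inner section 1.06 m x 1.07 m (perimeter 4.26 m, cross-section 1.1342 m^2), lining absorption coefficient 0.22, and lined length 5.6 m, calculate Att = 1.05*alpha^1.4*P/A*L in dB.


alpha^1.4 = 0.22^1.4 = 0.120058
Attenuation rate = 1.05 * alpha^1.4 * P / A
= 1.05 * 0.120058 * 4.26 / 1.1342 = 0.473479 dB/m
Total Att = 0.473479 * 5.6 = 2.6515 dB


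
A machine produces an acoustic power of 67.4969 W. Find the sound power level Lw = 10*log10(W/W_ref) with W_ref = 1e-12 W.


W / W_ref = 67.4969 / 1e-12 = 6.74969e+13
Lw = 10 * log10(6.74969e+13) = 138.29 dB


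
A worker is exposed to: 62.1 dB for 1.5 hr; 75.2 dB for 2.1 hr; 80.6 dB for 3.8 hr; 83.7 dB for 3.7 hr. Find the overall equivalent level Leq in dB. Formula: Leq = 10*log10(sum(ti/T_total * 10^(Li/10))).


T_total = 1.5 + 2.1 + 3.8 + 3.7 = 11.1 hr
(1.5/11.1) * 10^(62.1/10) = 219164
(2.1/11.1) * 10^(75.2/10) = 6.26464e+06
(3.8/11.1) * 10^(80.6/10) = 3.93062e+07
(3.7/11.1) * 10^(83.7/10) = 7.8141e+07
Sum = 219164 + 6.26464e+06 + 3.93062e+07 + 7.8141e+07 = 1.23931e+08
Leq = 10*log10(1.23931e+08) = 80.932 dB


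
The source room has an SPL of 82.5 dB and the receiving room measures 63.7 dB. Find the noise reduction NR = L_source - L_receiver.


NR = L_source - L_receiver (difference between source and receiving room levels)
NR = 82.5 - 63.7 = 18.8 dB


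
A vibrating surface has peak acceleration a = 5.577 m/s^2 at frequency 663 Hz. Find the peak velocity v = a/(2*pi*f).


omega = 2*pi*f = 2*pi*663 = 4165.75 rad/s
v = a / omega = 5.577 / 4165.75 = 0.0013388 m/s


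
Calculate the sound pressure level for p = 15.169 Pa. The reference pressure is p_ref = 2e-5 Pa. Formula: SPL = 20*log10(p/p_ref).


p / p_ref = 15.169 / 2e-5 = 758450
SPL = 20 * log10(758450) = 117.6 dB


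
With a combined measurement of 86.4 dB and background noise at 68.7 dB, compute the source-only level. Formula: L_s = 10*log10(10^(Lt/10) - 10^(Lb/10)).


10^(86.4/10) = 4.36516e+08
10^(68.7/10) = 7.4131e+06
Difference = 4.36516e+08 - 7.4131e+06 = 4.29103e+08
L_source = 10*log10(4.29103e+08) = 86.326 dB


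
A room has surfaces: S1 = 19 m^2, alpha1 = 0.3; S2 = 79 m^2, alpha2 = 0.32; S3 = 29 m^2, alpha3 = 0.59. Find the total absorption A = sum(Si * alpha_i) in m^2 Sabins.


19 * 0.3 = 5.7
79 * 0.32 = 25.28
29 * 0.59 = 17.11
A_total = 5.7 + 25.28 + 17.11 = 48.09 m^2


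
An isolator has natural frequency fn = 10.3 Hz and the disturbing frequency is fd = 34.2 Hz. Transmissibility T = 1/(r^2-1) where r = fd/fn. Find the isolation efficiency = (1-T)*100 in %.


r = 34.2 / 10.3 = 3.32039
r^2 - 1 = 3.32039^2 - 1 = 10.025
T = 1/10.025 = 0.0997506
Efficiency = (1 - 0.0997506)*100 = 90.025 %


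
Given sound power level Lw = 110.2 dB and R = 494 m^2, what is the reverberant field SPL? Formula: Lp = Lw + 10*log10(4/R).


4/R = 4/494 = 0.00809717
Lp = 110.2 + 10*log10(0.00809717) = 89.283 dB


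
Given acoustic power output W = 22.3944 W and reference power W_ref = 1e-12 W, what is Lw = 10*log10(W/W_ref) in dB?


W / W_ref = 22.3944 / 1e-12 = 2.23944e+13
Lw = 10 * log10(2.23944e+13) = 133.5 dB


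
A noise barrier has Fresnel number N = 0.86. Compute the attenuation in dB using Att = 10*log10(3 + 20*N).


3 + 20*N = 3 + 20*0.86 = 20.2
Att = 10*log10(20.2) = 13.054 dB


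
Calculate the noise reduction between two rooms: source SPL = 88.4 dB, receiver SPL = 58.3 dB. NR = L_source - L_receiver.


NR = L_source - L_receiver (difference between source and receiving room levels)
NR = 88.4 - 58.3 = 30.1 dB


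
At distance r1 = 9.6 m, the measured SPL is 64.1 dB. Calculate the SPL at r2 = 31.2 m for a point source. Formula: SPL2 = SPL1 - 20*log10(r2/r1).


r2/r1 = 31.2/9.6 = 3.25
Correction = 20*log10(3.25) = 10.2377 dB
SPL2 = 64.1 - 10.2377 = 53.862 dB


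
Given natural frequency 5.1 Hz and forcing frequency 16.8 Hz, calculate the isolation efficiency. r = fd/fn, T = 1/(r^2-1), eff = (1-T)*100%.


r = 16.8 / 5.1 = 3.29412
r^2 - 1 = 3.29412^2 - 1 = 9.85123
T = 1/9.85123 = 0.10151
Efficiency = (1 - 0.10151)*100 = 89.849 %


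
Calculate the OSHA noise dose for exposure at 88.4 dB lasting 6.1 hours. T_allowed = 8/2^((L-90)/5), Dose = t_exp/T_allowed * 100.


T_allowed = 8 / 2^((88.4 - 90)/5) = 9.98664 hr
Dose = 6.1 / 9.98664 * 100 = 61.082 %


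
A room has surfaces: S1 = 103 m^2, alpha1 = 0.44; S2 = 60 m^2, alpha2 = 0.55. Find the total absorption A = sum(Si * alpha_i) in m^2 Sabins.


103 * 0.44 = 45.32
60 * 0.55 = 33
A_total = 45.32 + 33 = 78.32 m^2


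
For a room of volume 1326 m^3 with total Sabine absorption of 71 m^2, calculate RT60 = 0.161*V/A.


RT60 = 0.161 * 1326 / 71 = 3.0068 s


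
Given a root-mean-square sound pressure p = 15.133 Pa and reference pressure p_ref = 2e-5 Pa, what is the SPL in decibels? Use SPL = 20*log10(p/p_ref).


p / p_ref = 15.133 / 2e-5 = 756650
SPL = 20 * log10(756650) = 117.58 dB


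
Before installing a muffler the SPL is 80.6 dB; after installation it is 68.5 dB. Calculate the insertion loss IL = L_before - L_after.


Insertion loss = SPL without muffler - SPL with muffler
IL = 80.6 - 68.5 = 12.1 dB


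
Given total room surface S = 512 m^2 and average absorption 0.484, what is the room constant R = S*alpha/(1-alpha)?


R = 512 * 0.484 / (1 - 0.484) = 480.25 m^2


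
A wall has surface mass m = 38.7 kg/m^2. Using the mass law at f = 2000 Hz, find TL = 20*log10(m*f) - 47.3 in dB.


m * f = 38.7 * 2000 = 77400
20*log10(77400) = 97.7748 dB
TL = 97.7748 - 47.3 = 50.475 dB


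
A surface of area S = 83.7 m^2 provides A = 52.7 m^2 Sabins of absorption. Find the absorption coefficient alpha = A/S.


Absorption coefficient = absorbed power / incident power
alpha = A / S = 52.7 / 83.7 = 0.62963


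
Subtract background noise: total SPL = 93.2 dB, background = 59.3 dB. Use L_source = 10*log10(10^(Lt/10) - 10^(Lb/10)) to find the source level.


10^(93.2/10) = 2.0893e+09
10^(59.3/10) = 851138
Difference = 2.0893e+09 - 851138 = 2.08845e+09
L_source = 10*log10(2.08845e+09) = 93.198 dB


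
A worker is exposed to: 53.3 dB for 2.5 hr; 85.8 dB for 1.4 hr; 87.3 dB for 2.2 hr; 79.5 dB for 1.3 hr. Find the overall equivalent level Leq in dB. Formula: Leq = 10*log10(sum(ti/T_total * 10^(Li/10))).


T_total = 2.5 + 1.4 + 2.2 + 1.3 = 7.4 hr
(2.5/7.4) * 10^(53.3/10) = 72228.4
(1.4/7.4) * 10^(85.8/10) = 7.19277e+07
(2.2/7.4) * 10^(87.3/10) = 1.59658e+08
(1.3/7.4) * 10^(79.5/10) = 1.56571e+07
Sum = 72228.4 + 7.19277e+07 + 1.59658e+08 + 1.56571e+07 = 2.47315e+08
Leq = 10*log10(2.47315e+08) = 83.933 dB


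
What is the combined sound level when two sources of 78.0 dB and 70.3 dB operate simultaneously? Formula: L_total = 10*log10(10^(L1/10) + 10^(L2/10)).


10^(78.0/10) = 6.30957e+07
10^(70.3/10) = 1.07152e+07
Sum = 6.30957e+07 + 1.07152e+07 = 7.38109e+07
L_total = 10*log10(7.38109e+07) = 78.681 dB


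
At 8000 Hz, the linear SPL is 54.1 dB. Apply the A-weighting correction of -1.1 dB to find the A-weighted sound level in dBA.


A-weighting table: 8000 Hz -> -1.1 dB correction
SPL_A = SPL + correction = 54.1 + (-1.1) = 53 dBA


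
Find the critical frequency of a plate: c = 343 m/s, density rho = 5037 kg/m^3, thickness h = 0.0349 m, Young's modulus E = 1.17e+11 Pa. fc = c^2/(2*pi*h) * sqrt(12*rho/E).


12*rho/E = 12*5037/1.17e+11 = 5.16615e-07
sqrt(12*rho/E) = sqrt(5.16615e-07) = 0.000718759
c^2/(2*pi*h) = 343^2/(2*pi*0.0349) = 536516
fc = 536516 * 0.000718759 = 385.63 Hz


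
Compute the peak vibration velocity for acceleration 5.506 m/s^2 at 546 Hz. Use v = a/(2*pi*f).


omega = 2*pi*f = 2*pi*546 = 3430.62 rad/s
v = a / omega = 5.506 / 3430.62 = 0.001605 m/s


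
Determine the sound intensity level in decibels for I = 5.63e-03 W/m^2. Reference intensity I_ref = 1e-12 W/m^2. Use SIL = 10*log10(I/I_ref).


I / I_ref = 5.63e-03 / 1e-12 = 5.63e+09
SIL = 10 * log10(5.63e+09) = 97.505 dB


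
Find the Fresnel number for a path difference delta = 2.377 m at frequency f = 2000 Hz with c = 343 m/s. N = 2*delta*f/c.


N = 2*delta*f/c = 2*delta/lambda, where lambda = c/f
lambda = 343 / 2000 = 0.1715 m
N = 2 * 2.377 / 0.1715 = 27.72


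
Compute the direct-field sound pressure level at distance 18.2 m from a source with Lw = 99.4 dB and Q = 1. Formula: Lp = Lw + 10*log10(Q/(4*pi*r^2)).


4*pi*r^2 = 4*pi*18.2^2 = 4162.48 m^2
Q / (4*pi*r^2) = 1 / 4162.48 = 0.000240241
Lp = 99.4 + 10*log10(0.000240241) = 63.206 dB


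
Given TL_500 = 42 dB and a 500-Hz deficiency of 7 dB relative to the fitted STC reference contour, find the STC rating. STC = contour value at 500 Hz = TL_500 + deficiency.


By ASTM E413, STC = value of the fitted reference contour at 500 Hz.
Contour value at 500 Hz = TL_500 + deficiency = 42 + 7 = 49
STC = 49


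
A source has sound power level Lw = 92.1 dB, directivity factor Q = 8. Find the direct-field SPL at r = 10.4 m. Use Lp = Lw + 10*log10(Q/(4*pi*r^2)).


4*pi*r^2 = 4*pi*10.4^2 = 1359.18 m^2
Q / (4*pi*r^2) = 8 / 1359.18 = 0.0058859
Lp = 92.1 + 10*log10(0.0058859) = 69.798 dB


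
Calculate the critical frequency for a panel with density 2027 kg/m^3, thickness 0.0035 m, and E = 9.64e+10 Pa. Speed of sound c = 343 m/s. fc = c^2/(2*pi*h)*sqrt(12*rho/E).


12*rho/E = 12*2027/9.64e+10 = 2.52324e-07
sqrt(12*rho/E) = sqrt(2.52324e-07) = 0.000502319
c^2/(2*pi*h) = 343^2/(2*pi*0.0035) = 5.34983e+06
fc = 5.34983e+06 * 0.000502319 = 2687.3 Hz


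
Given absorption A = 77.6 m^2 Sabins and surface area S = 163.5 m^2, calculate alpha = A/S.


Absorption coefficient = absorbed power / incident power
alpha = A / S = 77.6 / 163.5 = 0.47462


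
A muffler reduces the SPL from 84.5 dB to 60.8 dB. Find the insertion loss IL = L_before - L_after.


Insertion loss = SPL without muffler - SPL with muffler
IL = 84.5 - 60.8 = 23.7 dB


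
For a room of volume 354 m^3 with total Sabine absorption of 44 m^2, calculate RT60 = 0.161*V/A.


RT60 = 0.161 * 354 / 44 = 1.2953 s


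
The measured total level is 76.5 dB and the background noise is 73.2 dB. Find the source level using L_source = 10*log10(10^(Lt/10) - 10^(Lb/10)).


10^(76.5/10) = 4.46684e+07
10^(73.2/10) = 2.0893e+07
Difference = 4.46684e+07 - 2.0893e+07 = 2.37754e+07
L_source = 10*log10(2.37754e+07) = 73.761 dB


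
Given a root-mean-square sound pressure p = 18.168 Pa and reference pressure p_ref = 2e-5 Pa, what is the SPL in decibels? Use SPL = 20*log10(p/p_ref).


p / p_ref = 18.168 / 2e-5 = 908400
SPL = 20 * log10(908400) = 119.17 dB


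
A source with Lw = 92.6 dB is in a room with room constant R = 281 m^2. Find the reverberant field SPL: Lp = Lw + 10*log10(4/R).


4/R = 4/281 = 0.0142349
Lp = 92.6 + 10*log10(0.0142349) = 74.134 dB


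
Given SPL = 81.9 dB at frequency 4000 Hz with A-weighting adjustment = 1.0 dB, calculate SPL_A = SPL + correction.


A-weighting table: 4000 Hz -> 1.0 dB correction
SPL_A = SPL + correction = 81.9 + (1.0) = 82.9 dBA


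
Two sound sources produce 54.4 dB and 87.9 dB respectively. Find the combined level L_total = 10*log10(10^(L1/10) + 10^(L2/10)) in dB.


10^(54.4/10) = 275423
10^(87.9/10) = 6.16595e+08
Sum = 275423 + 6.16595e+08 = 6.1687e+08
L_total = 10*log10(6.1687e+08) = 87.902 dB


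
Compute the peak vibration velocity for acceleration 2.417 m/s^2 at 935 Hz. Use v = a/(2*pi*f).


omega = 2*pi*f = 2*pi*935 = 5874.78 rad/s
v = a / omega = 2.417 / 5874.78 = 0.00041142 m/s


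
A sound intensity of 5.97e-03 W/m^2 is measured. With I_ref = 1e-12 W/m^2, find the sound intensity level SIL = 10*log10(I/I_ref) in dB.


I / I_ref = 5.97e-03 / 1e-12 = 5.97e+09
SIL = 10 * log10(5.97e+09) = 97.76 dB


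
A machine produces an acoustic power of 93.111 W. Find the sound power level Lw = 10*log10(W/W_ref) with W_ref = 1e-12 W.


W / W_ref = 93.111 / 1e-12 = 9.3111e+13
Lw = 10 * log10(9.3111e+13) = 139.69 dB


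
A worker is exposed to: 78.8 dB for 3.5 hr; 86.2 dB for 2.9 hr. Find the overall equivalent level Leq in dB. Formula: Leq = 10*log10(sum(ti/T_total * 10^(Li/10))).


T_total = 3.5 + 2.9 = 6.4 hr
(3.5/6.4) * 10^(78.8/10) = 4.14847e+07
(2.9/6.4) * 10^(86.2/10) = 1.88894e+08
Sum = 4.14847e+07 + 1.88894e+08 = 2.30379e+08
Leq = 10*log10(2.30379e+08) = 83.624 dB


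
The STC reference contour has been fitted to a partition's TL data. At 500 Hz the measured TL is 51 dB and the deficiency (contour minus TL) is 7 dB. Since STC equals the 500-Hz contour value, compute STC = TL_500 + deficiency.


By ASTM E413, STC = value of the fitted reference contour at 500 Hz.
Contour value at 500 Hz = TL_500 + deficiency = 51 + 7 = 58
STC = 58


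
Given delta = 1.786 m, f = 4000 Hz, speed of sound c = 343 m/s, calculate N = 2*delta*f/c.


N = 2*delta*f/c = 2*delta/lambda, where lambda = c/f
lambda = 343 / 4000 = 0.08575 m
N = 2 * 1.786 / 0.08575 = 41.656


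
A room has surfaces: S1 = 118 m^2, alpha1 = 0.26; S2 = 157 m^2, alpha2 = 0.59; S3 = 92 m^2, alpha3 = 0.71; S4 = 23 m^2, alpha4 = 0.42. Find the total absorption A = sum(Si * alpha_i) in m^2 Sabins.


118 * 0.26 = 30.68
157 * 0.59 = 92.63
92 * 0.71 = 65.32
23 * 0.42 = 9.66
A_total = 30.68 + 92.63 + 65.32 + 9.66 = 198.29 m^2


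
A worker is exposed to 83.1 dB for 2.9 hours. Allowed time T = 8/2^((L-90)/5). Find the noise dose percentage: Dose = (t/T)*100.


T_allowed = 8 / 2^((83.1 - 90)/5) = 20.8215 hr
Dose = 2.9 / 20.8215 * 100 = 13.928 %


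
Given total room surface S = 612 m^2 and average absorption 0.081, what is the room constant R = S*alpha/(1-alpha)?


R = 612 * 0.081 / (1 - 0.081) = 53.941 m^2


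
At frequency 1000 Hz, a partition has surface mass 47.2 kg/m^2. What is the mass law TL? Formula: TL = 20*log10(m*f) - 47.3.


m * f = 47.2 * 1000 = 47200
20*log10(47200) = 93.4788 dB
TL = 93.4788 - 47.3 = 46.179 dB


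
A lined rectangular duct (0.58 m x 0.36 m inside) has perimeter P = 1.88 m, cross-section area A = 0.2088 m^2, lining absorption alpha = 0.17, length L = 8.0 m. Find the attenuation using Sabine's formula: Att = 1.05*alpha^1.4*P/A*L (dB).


alpha^1.4 = 0.17^1.4 = 0.0836813
Attenuation rate = 1.05 * alpha^1.4 * P / A
= 1.05 * 0.0836813 * 1.88 / 0.2088 = 0.791125 dB/m
Total Att = 0.791125 * 8.0 = 6.329 dB


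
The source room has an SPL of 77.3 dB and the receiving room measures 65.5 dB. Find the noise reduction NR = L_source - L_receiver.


NR = L_source - L_receiver (difference between source and receiving room levels)
NR = 77.3 - 65.5 = 11.8 dB


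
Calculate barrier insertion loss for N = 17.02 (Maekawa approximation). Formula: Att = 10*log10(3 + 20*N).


3 + 20*N = 3 + 20*17.02 = 343.4
Att = 10*log10(343.4) = 25.358 dB


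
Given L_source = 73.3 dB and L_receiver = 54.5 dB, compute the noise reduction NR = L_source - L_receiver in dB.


NR = L_source - L_receiver (difference between source and receiving room levels)
NR = 73.3 - 54.5 = 18.8 dB


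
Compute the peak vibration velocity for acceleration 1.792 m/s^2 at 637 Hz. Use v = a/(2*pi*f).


omega = 2*pi*f = 2*pi*637 = 4002.39 rad/s
v = a / omega = 1.792 / 4002.39 = 0.00044773 m/s


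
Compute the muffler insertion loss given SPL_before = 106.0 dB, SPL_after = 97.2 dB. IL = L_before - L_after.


Insertion loss = SPL without muffler - SPL with muffler
IL = 106.0 - 97.2 = 8.8 dB


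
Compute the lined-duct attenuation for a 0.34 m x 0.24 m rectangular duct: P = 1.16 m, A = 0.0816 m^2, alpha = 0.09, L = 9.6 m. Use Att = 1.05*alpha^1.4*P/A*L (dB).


alpha^1.4 = 0.09^1.4 = 0.034351
Attenuation rate = 1.05 * alpha^1.4 * P / A
= 1.05 * 0.034351 * 1.16 / 0.0816 = 0.512739 dB/m
Total Att = 0.512739 * 9.6 = 4.9223 dB


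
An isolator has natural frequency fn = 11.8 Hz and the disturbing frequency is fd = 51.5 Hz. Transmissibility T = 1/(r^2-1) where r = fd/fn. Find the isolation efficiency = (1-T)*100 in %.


r = 51.5 / 11.8 = 4.36441
r^2 - 1 = 4.36441^2 - 1 = 18.0481
T = 1/18.0481 = 0.0554075
Efficiency = (1 - 0.0554075)*100 = 94.459 %


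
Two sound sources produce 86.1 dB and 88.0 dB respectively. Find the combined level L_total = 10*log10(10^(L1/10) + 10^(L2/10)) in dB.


10^(86.1/10) = 4.0738e+08
10^(88.0/10) = 6.30957e+08
Sum = 4.0738e+08 + 6.30957e+08 = 1.03834e+09
L_total = 10*log10(1.03834e+09) = 90.163 dB


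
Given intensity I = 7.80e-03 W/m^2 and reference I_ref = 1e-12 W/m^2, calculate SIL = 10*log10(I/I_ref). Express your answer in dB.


I / I_ref = 7.80e-03 / 1e-12 = 7.8e+09
SIL = 10 * log10(7.8e+09) = 98.921 dB


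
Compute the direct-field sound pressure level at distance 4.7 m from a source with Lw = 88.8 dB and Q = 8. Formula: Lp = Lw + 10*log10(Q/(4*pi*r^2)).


4*pi*r^2 = 4*pi*4.7^2 = 277.591 m^2
Q / (4*pi*r^2) = 8 / 277.591 = 0.0288194
Lp = 88.8 + 10*log10(0.0288194) = 73.397 dB


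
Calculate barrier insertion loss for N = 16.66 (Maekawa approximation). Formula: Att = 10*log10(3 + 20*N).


3 + 20*N = 3 + 20*16.66 = 336.2
Att = 10*log10(336.2) = 25.266 dB


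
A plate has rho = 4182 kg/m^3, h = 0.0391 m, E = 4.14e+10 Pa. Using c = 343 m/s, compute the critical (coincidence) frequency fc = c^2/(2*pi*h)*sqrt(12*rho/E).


12*rho/E = 12*4182/4.14e+10 = 1.21217e-06
sqrt(12*rho/E) = sqrt(1.21217e-06) = 0.00110099
c^2/(2*pi*h) = 343^2/(2*pi*0.0391) = 478885
fc = 478885 * 0.00110099 = 527.25 Hz


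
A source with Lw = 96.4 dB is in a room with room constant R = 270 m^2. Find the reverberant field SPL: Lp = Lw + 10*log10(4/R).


4/R = 4/270 = 0.0148148
Lp = 96.4 + 10*log10(0.0148148) = 78.107 dB


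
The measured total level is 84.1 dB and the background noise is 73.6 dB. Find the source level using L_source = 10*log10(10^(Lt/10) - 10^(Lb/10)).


10^(84.1/10) = 2.5704e+08
10^(73.6/10) = 2.29087e+07
Difference = 2.5704e+08 - 2.29087e+07 = 2.34131e+08
L_source = 10*log10(2.34131e+08) = 83.695 dB


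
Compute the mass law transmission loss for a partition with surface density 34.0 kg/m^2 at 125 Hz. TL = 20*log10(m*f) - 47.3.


m * f = 34.0 * 125 = 4250
20*log10(4250) = 72.5678 dB
TL = 72.5678 - 47.3 = 25.268 dB


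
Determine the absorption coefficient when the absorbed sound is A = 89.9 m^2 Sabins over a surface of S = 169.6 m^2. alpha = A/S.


Absorption coefficient = absorbed power / incident power
alpha = A / S = 89.9 / 169.6 = 0.53007


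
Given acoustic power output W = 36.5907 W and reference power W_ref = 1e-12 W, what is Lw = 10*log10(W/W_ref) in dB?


W / W_ref = 36.5907 / 1e-12 = 3.65907e+13
Lw = 10 * log10(3.65907e+13) = 135.63 dB


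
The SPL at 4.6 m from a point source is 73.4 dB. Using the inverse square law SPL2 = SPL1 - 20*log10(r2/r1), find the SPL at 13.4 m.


r2/r1 = 13.4/4.6 = 2.91304
Correction = 20*log10(2.91304) = 9.28693 dB
SPL2 = 73.4 - 9.28693 = 64.113 dB


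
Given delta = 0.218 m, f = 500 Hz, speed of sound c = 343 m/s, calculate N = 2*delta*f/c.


N = 2*delta*f/c = 2*delta/lambda, where lambda = c/f
lambda = 343 / 500 = 0.686 m
N = 2 * 0.218 / 0.686 = 0.63557


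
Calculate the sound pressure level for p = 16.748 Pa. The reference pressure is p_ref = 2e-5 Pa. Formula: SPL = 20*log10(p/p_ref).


p / p_ref = 16.748 / 2e-5 = 837400
SPL = 20 * log10(837400) = 118.46 dB


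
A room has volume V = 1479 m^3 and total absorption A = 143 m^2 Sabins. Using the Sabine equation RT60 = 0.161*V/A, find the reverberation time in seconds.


RT60 = 0.161 * 1479 / 143 = 1.6652 s


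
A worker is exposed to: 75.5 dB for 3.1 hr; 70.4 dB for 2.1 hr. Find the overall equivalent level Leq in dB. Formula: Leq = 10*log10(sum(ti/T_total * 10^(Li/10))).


T_total = 3.1 + 2.1 = 5.2 hr
(3.1/5.2) * 10^(75.5/10) = 2.11523e+07
(2.1/5.2) * 10^(70.4/10) = 4.42809e+06
Sum = 2.11523e+07 + 4.42809e+06 = 2.55804e+07
Leq = 10*log10(2.55804e+07) = 74.079 dB


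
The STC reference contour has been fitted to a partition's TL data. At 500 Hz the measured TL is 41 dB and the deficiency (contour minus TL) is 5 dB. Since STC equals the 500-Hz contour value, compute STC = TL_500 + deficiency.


By ASTM E413, STC = value of the fitted reference contour at 500 Hz.
Contour value at 500 Hz = TL_500 + deficiency = 41 + 5 = 46
STC = 46


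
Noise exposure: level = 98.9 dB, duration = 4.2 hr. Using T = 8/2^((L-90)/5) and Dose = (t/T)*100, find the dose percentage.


T_allowed = 8 / 2^((98.9 - 90)/5) = 2.32947 hr
Dose = 4.2 / 2.32947 * 100 = 180.3 %


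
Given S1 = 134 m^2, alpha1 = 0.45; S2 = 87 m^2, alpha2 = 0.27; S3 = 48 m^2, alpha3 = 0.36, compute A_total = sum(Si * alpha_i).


134 * 0.45 = 60.3
87 * 0.27 = 23.49
48 * 0.36 = 17.28
A_total = 60.3 + 23.49 + 17.28 = 101.07 m^2


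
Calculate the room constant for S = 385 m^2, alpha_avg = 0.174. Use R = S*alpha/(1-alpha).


R = 385 * 0.174 / (1 - 0.174) = 81.102 m^2


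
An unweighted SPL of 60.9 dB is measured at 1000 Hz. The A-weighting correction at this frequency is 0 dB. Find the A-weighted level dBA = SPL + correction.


A-weighting table: 1000 Hz -> 0 dB correction
SPL_A = SPL + correction = 60.9 + (0) = 60.9 dBA


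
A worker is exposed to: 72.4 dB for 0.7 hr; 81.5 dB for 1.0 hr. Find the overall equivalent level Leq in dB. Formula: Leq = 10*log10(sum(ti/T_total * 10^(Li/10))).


T_total = 0.7 + 1.0 = 1.7 hr
(0.7/1.7) * 10^(72.4/10) = 7.15565e+06
(1.0/1.7) * 10^(81.5/10) = 8.30904e+07
Sum = 7.15565e+06 + 8.30904e+07 = 9.0246e+07
Leq = 10*log10(9.0246e+07) = 79.554 dB


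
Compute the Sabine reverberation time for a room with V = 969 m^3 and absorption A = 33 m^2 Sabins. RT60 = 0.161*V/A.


RT60 = 0.161 * 969 / 33 = 4.7275 s


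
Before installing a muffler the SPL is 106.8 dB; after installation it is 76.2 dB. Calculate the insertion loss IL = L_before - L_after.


Insertion loss = SPL without muffler - SPL with muffler
IL = 106.8 - 76.2 = 30.6 dB


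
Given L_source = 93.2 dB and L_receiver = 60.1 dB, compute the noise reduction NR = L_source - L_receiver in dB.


NR = L_source - L_receiver (difference between source and receiving room levels)
NR = 93.2 - 60.1 = 33.1 dB


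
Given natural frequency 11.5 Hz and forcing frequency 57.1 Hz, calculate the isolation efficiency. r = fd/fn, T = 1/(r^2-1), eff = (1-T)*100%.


r = 57.1 / 11.5 = 4.96522
r^2 - 1 = 4.96522^2 - 1 = 23.6534
T = 1/23.6534 = 0.0422772
Efficiency = (1 - 0.0422772)*100 = 95.772 %


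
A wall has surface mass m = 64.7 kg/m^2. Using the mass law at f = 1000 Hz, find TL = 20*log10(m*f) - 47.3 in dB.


m * f = 64.7 * 1000 = 64700
20*log10(64700) = 96.2181 dB
TL = 96.2181 - 47.3 = 48.918 dB


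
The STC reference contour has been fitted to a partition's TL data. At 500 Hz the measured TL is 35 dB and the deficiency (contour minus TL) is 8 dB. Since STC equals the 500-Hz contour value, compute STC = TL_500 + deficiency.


By ASTM E413, STC = value of the fitted reference contour at 500 Hz.
Contour value at 500 Hz = TL_500 + deficiency = 35 + 8 = 43
STC = 43


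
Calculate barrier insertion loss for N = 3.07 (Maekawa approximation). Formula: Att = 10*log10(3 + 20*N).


3 + 20*N = 3 + 20*3.07 = 64.4
Att = 10*log10(64.4) = 18.089 dB


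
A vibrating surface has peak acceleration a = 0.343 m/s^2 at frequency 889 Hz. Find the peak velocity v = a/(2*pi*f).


omega = 2*pi*f = 2*pi*889 = 5585.75 rad/s
v = a / omega = 0.343 / 5585.75 = 6.1406e-05 m/s


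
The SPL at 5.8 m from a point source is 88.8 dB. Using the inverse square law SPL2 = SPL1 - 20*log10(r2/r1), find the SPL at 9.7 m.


r2/r1 = 9.7/5.8 = 1.67241
Correction = 20*log10(1.67241) = 4.46686 dB
SPL2 = 88.8 - 4.46686 = 84.333 dB


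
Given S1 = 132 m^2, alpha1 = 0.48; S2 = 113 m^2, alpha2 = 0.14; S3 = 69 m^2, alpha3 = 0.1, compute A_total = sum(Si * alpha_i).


132 * 0.48 = 63.36
113 * 0.14 = 15.82
69 * 0.1 = 6.9
A_total = 63.36 + 15.82 + 6.9 = 86.08 m^2


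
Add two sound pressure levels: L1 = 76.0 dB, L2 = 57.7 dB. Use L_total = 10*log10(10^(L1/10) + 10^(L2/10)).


10^(76.0/10) = 3.98107e+07
10^(57.7/10) = 588844
Sum = 3.98107e+07 + 588844 = 4.03995e+07
L_total = 10*log10(4.03995e+07) = 76.064 dB


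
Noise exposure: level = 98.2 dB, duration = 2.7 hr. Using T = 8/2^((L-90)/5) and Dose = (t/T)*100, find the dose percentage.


T_allowed = 8 / 2^((98.2 - 90)/5) = 2.56685 hr
Dose = 2.7 / 2.56685 * 100 = 105.19 %


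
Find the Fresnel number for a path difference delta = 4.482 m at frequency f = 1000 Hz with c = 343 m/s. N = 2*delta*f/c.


N = 2*delta*f/c = 2*delta/lambda, where lambda = c/f
lambda = 343 / 1000 = 0.343 m
N = 2 * 4.482 / 0.343 = 26.134


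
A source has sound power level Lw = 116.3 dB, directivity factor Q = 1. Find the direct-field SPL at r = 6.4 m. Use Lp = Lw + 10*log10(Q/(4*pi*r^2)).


4*pi*r^2 = 4*pi*6.4^2 = 514.719 m^2
Q / (4*pi*r^2) = 1 / 514.719 = 0.00194281
Lp = 116.3 + 10*log10(0.00194281) = 89.184 dB


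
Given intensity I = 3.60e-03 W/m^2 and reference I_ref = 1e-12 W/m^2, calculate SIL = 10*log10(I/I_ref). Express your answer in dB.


I / I_ref = 3.60e-03 / 1e-12 = 3.6e+09
SIL = 10 * log10(3.6e+09) = 95.563 dB


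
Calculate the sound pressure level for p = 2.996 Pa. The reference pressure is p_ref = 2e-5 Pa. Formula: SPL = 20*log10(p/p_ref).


p / p_ref = 2.996 / 2e-5 = 149800
SPL = 20 * log10(149800) = 103.51 dB


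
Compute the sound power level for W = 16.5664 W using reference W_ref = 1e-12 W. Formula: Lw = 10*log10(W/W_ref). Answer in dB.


W / W_ref = 16.5664 / 1e-12 = 1.65664e+13
Lw = 10 * log10(1.65664e+13) = 132.19 dB


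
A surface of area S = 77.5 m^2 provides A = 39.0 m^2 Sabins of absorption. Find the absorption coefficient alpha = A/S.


Absorption coefficient = absorbed power / incident power
alpha = A / S = 39.0 / 77.5 = 0.50323


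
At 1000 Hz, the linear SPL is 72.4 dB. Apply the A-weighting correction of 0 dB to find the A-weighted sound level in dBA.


A-weighting table: 1000 Hz -> 0 dB correction
SPL_A = SPL + correction = 72.4 + (0) = 72.4 dBA


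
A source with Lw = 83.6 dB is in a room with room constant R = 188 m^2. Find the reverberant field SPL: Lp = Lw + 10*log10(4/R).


4/R = 4/188 = 0.0212766
Lp = 83.6 + 10*log10(0.0212766) = 66.879 dB


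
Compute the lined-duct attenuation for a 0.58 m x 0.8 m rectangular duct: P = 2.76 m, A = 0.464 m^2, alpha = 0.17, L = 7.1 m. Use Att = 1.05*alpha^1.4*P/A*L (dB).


alpha^1.4 = 0.17^1.4 = 0.0836813
Attenuation rate = 1.05 * alpha^1.4 * P / A
= 1.05 * 0.0836813 * 2.76 / 0.464 = 0.522647 dB/m
Total Att = 0.522647 * 7.1 = 3.7108 dB


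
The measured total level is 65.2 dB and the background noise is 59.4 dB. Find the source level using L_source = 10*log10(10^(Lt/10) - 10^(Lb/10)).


10^(65.2/10) = 3.31131e+06
10^(59.4/10) = 870964
Difference = 3.31131e+06 - 870964 = 2.44035e+06
L_source = 10*log10(2.44035e+06) = 63.875 dB


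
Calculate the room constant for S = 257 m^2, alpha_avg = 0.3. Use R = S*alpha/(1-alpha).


R = 257 * 0.3 / (1 - 0.3) = 110.14 m^2


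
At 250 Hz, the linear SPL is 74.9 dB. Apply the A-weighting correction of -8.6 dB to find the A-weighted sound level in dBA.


A-weighting table: 250 Hz -> -8.6 dB correction
SPL_A = SPL + correction = 74.9 + (-8.6) = 66.3 dBA


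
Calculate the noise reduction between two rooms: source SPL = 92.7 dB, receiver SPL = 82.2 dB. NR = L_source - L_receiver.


NR = L_source - L_receiver (difference between source and receiving room levels)
NR = 92.7 - 82.2 = 10.5 dB


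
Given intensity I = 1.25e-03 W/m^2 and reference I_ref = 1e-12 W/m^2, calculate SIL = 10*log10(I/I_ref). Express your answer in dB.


I / I_ref = 1.25e-03 / 1e-12 = 1.25e+09
SIL = 10 * log10(1.25e+09) = 90.969 dB


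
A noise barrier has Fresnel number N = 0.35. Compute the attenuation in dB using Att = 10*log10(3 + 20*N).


3 + 20*N = 3 + 20*0.35 = 10
Att = 10*log10(10) = 10 dB


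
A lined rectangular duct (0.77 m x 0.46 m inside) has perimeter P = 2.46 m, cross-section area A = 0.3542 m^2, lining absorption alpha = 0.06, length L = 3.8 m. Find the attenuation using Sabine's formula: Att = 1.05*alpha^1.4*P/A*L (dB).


alpha^1.4 = 0.06^1.4 = 0.0194721
Attenuation rate = 1.05 * alpha^1.4 * P / A
= 1.05 * 0.0194721 * 2.46 / 0.3542 = 0.142 dB/m
Total Att = 0.142 * 3.8 = 0.5396 dB


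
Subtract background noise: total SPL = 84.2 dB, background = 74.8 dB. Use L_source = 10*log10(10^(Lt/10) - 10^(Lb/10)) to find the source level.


10^(84.2/10) = 2.63027e+08
10^(74.8/10) = 3.01995e+07
Difference = 2.63027e+08 - 3.01995e+07 = 2.32828e+08
L_source = 10*log10(2.32828e+08) = 83.67 dB


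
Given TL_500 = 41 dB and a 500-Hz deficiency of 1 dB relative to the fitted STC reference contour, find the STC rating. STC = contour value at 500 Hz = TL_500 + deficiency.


By ASTM E413, STC = value of the fitted reference contour at 500 Hz.
Contour value at 500 Hz = TL_500 + deficiency = 41 + 1 = 42
STC = 42


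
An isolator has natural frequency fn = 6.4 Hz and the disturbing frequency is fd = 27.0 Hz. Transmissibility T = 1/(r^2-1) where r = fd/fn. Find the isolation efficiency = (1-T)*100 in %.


r = 27.0 / 6.4 = 4.21875
r^2 - 1 = 4.21875^2 - 1 = 16.7979
T = 1/16.7979 = 0.0595313
Efficiency = (1 - 0.0595313)*100 = 94.047 %


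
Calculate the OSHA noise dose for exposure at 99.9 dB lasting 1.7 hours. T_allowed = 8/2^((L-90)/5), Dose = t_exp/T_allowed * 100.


T_allowed = 8 / 2^((99.9 - 90)/5) = 2.02792 hr
Dose = 1.7 / 2.02792 * 100 = 83.83 %


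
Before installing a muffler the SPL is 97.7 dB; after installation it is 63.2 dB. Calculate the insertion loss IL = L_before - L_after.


Insertion loss = SPL without muffler - SPL with muffler
IL = 97.7 - 63.2 = 34.5 dB


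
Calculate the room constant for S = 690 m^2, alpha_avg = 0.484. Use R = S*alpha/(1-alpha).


R = 690 * 0.484 / (1 - 0.484) = 647.21 m^2


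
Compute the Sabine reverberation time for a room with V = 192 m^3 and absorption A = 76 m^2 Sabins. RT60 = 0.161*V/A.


RT60 = 0.161 * 192 / 76 = 0.40674 s


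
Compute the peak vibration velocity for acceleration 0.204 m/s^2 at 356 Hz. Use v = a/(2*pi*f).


omega = 2*pi*f = 2*pi*356 = 2236.81 rad/s
v = a / omega = 0.204 / 2236.81 = 9.1201e-05 m/s


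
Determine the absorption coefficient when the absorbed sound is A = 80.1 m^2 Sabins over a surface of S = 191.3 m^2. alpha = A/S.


Absorption coefficient = absorbed power / incident power
alpha = A / S = 80.1 / 191.3 = 0.41871


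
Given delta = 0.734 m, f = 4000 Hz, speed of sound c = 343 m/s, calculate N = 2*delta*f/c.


N = 2*delta*f/c = 2*delta/lambda, where lambda = c/f
lambda = 343 / 4000 = 0.08575 m
N = 2 * 0.734 / 0.08575 = 17.12


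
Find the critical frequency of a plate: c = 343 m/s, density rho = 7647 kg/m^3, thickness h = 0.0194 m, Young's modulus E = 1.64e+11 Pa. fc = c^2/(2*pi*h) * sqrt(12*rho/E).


12*rho/E = 12*7647/1.64e+11 = 5.59537e-07
sqrt(12*rho/E) = sqrt(5.59537e-07) = 0.000748022
c^2/(2*pi*h) = 343^2/(2*pi*0.0194) = 965176
fc = 965176 * 0.000748022 = 721.97 Hz


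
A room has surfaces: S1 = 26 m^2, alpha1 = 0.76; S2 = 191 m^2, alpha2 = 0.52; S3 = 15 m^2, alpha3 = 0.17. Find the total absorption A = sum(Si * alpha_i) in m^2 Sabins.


26 * 0.76 = 19.76
191 * 0.52 = 99.32
15 * 0.17 = 2.55
A_total = 19.76 + 99.32 + 2.55 = 121.63 m^2


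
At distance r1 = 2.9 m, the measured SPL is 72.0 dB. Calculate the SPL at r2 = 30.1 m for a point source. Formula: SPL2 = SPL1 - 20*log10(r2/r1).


r2/r1 = 30.1/2.9 = 10.3793
Correction = 20*log10(10.3793) = 20.3234 dB
SPL2 = 72.0 - 20.3234 = 51.677 dB
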